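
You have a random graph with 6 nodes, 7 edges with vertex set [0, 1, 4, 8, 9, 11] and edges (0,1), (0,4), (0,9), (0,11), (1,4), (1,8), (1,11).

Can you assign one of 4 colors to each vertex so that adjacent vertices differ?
Yes, G is 4-colorable

A valid 4-coloring: color 1: [1, 9]; color 2: [0, 8]; color 3: [4, 11].
(χ(G) = 3 ≤ 4.)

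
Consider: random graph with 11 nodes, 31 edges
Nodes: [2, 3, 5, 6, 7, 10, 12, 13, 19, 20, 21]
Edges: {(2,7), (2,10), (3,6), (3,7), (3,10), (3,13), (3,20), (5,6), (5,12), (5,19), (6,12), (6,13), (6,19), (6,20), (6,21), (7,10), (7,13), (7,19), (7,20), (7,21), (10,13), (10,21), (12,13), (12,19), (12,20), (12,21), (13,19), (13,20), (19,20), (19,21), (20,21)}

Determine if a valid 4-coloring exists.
No, G is not 4-colorable

The clique on vertices [6, 12, 13, 19, 20] has size 5 > 4, so it alone needs 5 colors.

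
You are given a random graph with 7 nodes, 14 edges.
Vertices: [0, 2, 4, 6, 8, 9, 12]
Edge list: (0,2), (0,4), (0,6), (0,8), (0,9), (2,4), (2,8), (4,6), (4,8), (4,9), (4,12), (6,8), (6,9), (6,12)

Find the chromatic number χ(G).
χ(G) = 4

Clique number ω(G) = 4 (lower bound: χ ≥ ω).
The clique on [0, 2, 4, 8] has size 4, forcing χ ≥ 4, and the coloring below uses 4 colors, so χ(G) = 4.
A valid 4-coloring: color 1: [4]; color 2: [0, 12]; color 3: [2, 6]; color 4: [8, 9].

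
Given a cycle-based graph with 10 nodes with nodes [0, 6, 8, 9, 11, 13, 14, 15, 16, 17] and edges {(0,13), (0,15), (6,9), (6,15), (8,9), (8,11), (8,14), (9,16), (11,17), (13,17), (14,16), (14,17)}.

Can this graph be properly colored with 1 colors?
Edge (0,13) forces its endpoints to differ, so 1 color is not enough.

No, G is not 1-colorable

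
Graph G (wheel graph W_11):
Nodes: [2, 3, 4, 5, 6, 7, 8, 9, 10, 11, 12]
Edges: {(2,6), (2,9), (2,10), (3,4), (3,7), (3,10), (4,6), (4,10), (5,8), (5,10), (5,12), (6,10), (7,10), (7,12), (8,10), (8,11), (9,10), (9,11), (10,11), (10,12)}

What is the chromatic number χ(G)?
χ(G) = 3

Clique number ω(G) = 3 (lower bound: χ ≥ ω).
The clique on [2, 9, 10] has size 3, forcing χ ≥ 3, and the coloring below uses 3 colors, so χ(G) = 3.
A valid 3-coloring: color 1: [10]; color 2: [3, 6, 8, 9, 12]; color 3: [2, 4, 5, 7, 11].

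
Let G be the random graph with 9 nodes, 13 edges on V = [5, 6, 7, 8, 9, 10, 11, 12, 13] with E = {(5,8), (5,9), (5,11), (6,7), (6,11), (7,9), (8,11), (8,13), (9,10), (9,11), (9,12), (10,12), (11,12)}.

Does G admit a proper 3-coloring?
A valid 3-coloring: color 1: [7, 10, 11, 13]; color 2: [6, 8, 9]; color 3: [5, 12].
(χ(G) = 3 ≤ 3.)

Yes, G is 3-colorable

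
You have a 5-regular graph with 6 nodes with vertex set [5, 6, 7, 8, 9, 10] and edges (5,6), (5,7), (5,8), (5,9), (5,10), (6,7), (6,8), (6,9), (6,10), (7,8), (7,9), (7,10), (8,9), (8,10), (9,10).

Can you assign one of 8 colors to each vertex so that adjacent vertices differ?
A valid 8-coloring: color 1: [5]; color 2: [6]; color 3: [7]; color 4: [8]; color 5: [9]; color 6: [10].
(χ(G) = 6 ≤ 8.)

Yes, G is 8-colorable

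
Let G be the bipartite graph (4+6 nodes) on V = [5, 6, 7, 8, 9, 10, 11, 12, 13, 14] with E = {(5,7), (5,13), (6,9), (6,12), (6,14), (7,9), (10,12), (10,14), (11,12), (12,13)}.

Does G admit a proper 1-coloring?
No, G is not 1-colorable

Edge (5,13) forces its endpoints to differ, so 1 color is not enough.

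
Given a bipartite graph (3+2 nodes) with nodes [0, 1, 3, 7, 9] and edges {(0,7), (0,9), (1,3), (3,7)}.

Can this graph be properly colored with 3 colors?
A valid 3-coloring: color 1: [1, 7, 9]; color 2: [0, 3].
(χ(G) = 2 ≤ 3.)

Yes, G is 3-colorable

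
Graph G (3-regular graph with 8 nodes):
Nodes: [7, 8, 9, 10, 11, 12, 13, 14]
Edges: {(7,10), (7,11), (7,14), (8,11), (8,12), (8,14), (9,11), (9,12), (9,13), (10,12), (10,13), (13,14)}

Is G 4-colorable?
A valid 4-coloring: color 1: [11, 12, 14]; color 2: [7, 8, 13]; color 3: [9, 10].
(χ(G) = 3 ≤ 4.)

Yes, G is 4-colorable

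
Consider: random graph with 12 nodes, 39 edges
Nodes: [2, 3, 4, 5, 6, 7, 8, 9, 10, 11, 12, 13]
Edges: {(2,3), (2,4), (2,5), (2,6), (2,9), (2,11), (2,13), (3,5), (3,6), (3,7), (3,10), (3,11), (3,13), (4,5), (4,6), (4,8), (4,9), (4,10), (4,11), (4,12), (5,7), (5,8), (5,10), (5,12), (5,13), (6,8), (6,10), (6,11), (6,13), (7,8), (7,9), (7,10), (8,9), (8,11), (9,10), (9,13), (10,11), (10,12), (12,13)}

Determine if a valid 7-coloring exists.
A valid 7-coloring: color 1: [4, 7, 13]; color 2: [2, 8, 10]; color 3: [5, 6, 9]; color 4: [3, 12]; color 5: [11].
(χ(G) = 5 ≤ 7.)

Yes, G is 7-colorable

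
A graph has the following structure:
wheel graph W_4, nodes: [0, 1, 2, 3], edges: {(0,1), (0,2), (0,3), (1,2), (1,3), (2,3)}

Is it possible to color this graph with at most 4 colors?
A valid 4-coloring: color 1: [2]; color 2: [1]; color 3: [0]; color 4: [3].
(χ(G) = 4 ≤ 4.)

Yes, G is 4-colorable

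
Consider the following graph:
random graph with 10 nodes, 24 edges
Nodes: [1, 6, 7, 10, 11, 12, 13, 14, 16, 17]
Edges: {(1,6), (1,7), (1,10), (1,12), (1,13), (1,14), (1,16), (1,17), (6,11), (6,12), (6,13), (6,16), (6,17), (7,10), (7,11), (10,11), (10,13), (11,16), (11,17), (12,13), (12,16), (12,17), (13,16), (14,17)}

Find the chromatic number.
χ(G) = 5

Clique number ω(G) = 5 (lower bound: χ ≥ ω).
The clique on [1, 6, 12, 13, 16] has size 5, forcing χ ≥ 5, and the coloring below uses 5 colors, so χ(G) = 5.
A valid 5-coloring: color 1: [1, 11]; color 2: [6, 10, 14]; color 3: [7, 13, 17]; color 4: [12]; color 5: [16].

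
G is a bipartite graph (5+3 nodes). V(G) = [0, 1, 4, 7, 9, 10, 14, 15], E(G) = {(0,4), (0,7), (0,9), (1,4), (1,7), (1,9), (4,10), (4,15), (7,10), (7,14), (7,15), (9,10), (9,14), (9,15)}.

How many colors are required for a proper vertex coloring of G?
Clique number ω(G) = 2 (lower bound: χ ≥ ω).
The graph is bipartite (no odd cycle), so 2 colors suffice: χ(G) = 2.
A valid 2-coloring: color 1: [4, 7, 9]; color 2: [0, 1, 10, 14, 15].

χ(G) = 2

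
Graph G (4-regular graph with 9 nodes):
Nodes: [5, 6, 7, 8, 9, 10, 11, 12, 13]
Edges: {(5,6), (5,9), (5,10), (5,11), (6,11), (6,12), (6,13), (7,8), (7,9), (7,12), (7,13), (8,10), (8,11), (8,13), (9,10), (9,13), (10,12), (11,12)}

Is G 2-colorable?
No, G is not 2-colorable

The clique on vertices [5, 9, 10] has size 3 > 2, so it alone needs 3 colors.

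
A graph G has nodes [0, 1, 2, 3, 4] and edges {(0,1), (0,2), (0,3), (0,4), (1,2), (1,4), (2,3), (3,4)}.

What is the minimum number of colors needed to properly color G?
χ(G) = 3

Clique number ω(G) = 3 (lower bound: χ ≥ ω).
The clique on [0, 1, 2] has size 3, forcing χ ≥ 3, and the coloring below uses 3 colors, so χ(G) = 3.
A valid 3-coloring: color 1: [0]; color 2: [2, 4]; color 3: [1, 3].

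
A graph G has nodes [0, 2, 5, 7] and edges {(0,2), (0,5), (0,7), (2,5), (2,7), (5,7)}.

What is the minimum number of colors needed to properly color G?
Clique number ω(G) = 4 (lower bound: χ ≥ ω).
The clique on [0, 2, 5, 7] has size 4, forcing χ ≥ 4, and the coloring below uses 4 colors, so χ(G) = 4.
A valid 4-coloring: color 1: [2]; color 2: [0]; color 3: [7]; color 4: [5].

χ(G) = 4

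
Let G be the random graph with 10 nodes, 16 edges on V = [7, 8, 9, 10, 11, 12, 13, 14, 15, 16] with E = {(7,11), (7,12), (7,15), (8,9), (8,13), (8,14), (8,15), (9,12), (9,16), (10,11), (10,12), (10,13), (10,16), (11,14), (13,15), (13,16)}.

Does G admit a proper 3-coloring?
A valid 3-coloring: color 1: [7, 8, 10]; color 2: [9, 11, 13]; color 3: [12, 14, 15, 16].
(χ(G) = 3 ≤ 3.)

Yes, G is 3-colorable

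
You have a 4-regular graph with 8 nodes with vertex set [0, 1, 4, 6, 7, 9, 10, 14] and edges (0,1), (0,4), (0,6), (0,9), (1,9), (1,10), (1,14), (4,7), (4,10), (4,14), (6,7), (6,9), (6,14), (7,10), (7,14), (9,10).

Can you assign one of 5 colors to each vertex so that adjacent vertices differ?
Yes, G is 5-colorable

A valid 5-coloring: color 1: [1, 4, 6]; color 2: [0, 10, 14]; color 3: [7, 9].
(χ(G) = 3 ≤ 5.)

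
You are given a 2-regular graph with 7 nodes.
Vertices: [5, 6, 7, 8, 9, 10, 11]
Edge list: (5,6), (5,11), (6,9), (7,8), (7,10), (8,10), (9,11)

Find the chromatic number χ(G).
Clique number ω(G) = 3 (lower bound: χ ≥ ω).
The clique on [7, 8, 10] has size 3, forcing χ ≥ 3, and the coloring below uses 3 colors, so χ(G) = 3.
A valid 3-coloring: color 1: [6, 7, 11]; color 2: [5, 9, 10]; color 3: [8].

χ(G) = 3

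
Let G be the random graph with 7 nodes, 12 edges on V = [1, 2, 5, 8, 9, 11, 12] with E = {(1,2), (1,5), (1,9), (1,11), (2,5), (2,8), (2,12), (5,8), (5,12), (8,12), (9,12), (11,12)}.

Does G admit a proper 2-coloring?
No, G is not 2-colorable

The clique on vertices [2, 5, 8, 12] has size 4 > 2, so it alone needs 4 colors.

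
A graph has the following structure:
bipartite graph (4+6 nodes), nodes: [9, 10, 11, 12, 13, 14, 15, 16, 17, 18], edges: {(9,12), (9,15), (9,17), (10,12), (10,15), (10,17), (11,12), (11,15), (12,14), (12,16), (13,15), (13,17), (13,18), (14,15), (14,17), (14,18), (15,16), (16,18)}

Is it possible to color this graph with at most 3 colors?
Yes, G is 3-colorable

A valid 3-coloring: color 1: [12, 15, 17, 18]; color 2: [9, 10, 11, 13, 14, 16].
(χ(G) = 2 ≤ 3.)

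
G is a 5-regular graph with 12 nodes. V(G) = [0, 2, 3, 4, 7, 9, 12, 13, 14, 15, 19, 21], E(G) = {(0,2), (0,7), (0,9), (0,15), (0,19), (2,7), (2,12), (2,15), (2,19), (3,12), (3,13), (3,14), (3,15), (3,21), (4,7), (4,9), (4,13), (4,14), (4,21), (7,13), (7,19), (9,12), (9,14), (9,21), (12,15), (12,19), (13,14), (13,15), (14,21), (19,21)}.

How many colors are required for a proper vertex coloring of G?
Clique number ω(G) = 4 (lower bound: χ ≥ ω).
The clique on [0, 2, 7, 19] has size 4, forcing χ ≥ 4, and the coloring below uses 4 colors, so χ(G) = 4.
A valid 4-coloring: color 1: [2, 3, 4]; color 2: [14, 15, 19]; color 3: [0, 12, 13, 21]; color 4: [7, 9].

χ(G) = 4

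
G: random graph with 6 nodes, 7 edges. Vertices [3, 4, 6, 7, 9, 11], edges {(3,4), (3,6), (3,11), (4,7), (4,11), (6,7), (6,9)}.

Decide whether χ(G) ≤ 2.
The clique on vertices [3, 4, 11] has size 3 > 2, so it alone needs 3 colors.

No, G is not 2-colorable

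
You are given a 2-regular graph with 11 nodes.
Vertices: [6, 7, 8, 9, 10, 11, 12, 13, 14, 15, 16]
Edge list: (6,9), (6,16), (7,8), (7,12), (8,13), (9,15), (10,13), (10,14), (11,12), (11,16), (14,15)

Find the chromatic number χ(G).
Clique number ω(G) = 2 (lower bound: χ ≥ ω).
Odd cycle [9, 15, 14, 10, 13, 8, 7, 12, 11, 16, 6] needs 3 colors (χ ≥ 3).
The coloring below uses 3 colors, so χ(G) = 3.
A valid 3-coloring: color 1: [9, 12, 13, 14, 16]; color 2: [6, 8, 10, 11, 15]; color 3: [7].

χ(G) = 3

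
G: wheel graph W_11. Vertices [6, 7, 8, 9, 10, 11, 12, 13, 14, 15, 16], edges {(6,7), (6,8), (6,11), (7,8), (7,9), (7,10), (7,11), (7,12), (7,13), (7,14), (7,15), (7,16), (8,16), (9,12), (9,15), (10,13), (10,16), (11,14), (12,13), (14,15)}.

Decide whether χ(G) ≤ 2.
No, G is not 2-colorable

The clique on vertices [6, 7, 8] has size 3 > 2, so it alone needs 3 colors.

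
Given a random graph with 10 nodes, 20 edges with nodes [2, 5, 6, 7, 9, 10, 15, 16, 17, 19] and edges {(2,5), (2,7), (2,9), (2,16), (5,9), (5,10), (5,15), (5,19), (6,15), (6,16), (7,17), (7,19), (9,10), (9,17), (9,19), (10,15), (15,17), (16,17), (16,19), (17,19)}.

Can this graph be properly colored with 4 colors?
A valid 4-coloring: color 1: [5, 6, 17]; color 2: [7, 9, 15, 16]; color 3: [2, 10, 19].
(χ(G) = 3 ≤ 4.)

Yes, G is 4-colorable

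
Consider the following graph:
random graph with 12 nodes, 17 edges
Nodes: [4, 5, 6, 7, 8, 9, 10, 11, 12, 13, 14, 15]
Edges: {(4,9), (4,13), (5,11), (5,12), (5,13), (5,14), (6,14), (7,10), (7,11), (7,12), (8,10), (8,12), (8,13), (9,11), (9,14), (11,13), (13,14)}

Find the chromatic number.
χ(G) = 3

Clique number ω(G) = 3 (lower bound: χ ≥ ω).
The clique on [5, 11, 13] has size 3, forcing χ ≥ 3, and the coloring below uses 3 colors, so χ(G) = 3.
A valid 3-coloring: color 1: [6, 9, 10, 12, 13, 15]; color 2: [4, 8, 11, 14]; color 3: [5, 7].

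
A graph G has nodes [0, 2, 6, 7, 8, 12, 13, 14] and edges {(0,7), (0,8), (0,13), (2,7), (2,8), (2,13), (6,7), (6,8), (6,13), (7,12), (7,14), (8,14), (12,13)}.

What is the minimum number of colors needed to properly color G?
χ(G) = 2

Clique number ω(G) = 2 (lower bound: χ ≥ ω).
The graph is bipartite (no odd cycle), so 2 colors suffice: χ(G) = 2.
A valid 2-coloring: color 1: [7, 8, 13]; color 2: [0, 2, 6, 12, 14].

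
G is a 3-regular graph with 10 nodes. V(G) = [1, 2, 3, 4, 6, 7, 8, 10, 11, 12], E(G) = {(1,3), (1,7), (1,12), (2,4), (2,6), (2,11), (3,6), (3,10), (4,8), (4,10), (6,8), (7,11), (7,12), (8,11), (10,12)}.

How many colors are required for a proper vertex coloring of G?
Clique number ω(G) = 3 (lower bound: χ ≥ ω).
The clique on [1, 7, 12] has size 3, forcing χ ≥ 3, and the coloring below uses 3 colors, so χ(G) = 3.
A valid 3-coloring: color 1: [2, 3, 8, 12]; color 2: [1, 4, 6, 11]; color 3: [7, 10].

χ(G) = 3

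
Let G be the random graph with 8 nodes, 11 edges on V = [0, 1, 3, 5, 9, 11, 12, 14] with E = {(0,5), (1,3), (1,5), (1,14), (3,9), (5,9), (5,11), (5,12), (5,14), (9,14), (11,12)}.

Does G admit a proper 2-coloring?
The clique on vertices [5, 11, 12] has size 3 > 2, so it alone needs 3 colors.

No, G is not 2-colorable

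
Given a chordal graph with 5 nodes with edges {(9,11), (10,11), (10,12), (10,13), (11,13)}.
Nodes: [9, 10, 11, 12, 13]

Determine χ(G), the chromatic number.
χ(G) = 3

Clique number ω(G) = 3 (lower bound: χ ≥ ω).
The clique on [10, 11, 13] has size 3, forcing χ ≥ 3, and the coloring below uses 3 colors, so χ(G) = 3.
A valid 3-coloring: color 1: [9, 10]; color 2: [11, 12]; color 3: [13].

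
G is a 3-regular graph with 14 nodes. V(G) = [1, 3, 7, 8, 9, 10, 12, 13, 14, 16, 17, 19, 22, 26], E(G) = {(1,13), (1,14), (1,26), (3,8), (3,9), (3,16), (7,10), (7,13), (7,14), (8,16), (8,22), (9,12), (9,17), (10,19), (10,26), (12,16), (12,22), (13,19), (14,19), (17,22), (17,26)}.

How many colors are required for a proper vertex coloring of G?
χ(G) = 3

Clique number ω(G) = 3 (lower bound: χ ≥ ω).
The clique on [3, 8, 16] has size 3, forcing χ ≥ 3, and the coloring below uses 3 colors, so χ(G) = 3.
A valid 3-coloring: color 1: [3, 10, 12, 13, 14, 17]; color 2: [1, 7, 9, 16, 19, 22]; color 3: [8, 26].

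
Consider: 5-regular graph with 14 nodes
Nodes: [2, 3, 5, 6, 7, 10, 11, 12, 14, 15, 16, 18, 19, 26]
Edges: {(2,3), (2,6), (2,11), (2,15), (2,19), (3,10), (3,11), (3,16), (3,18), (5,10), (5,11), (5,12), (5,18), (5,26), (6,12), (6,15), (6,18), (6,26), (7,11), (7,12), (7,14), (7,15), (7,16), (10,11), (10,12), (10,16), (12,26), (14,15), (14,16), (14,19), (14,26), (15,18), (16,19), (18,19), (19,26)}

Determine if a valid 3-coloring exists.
No, G is not 3-colorable

Suppose a proper 3-coloring c exists. The clique [2, 3, 11] takes 3 distinct colors; by symmetry let c(2) = 1, c(3) = 2, c(11) = 3.
- Vertex 10: neighbors [3, 11] already have colors [2, 3] ⇒ c(10) = 1.
- Vertex 5: neighbors [10, 11] already have colors [1, 3] ⇒ c(5) = 2.
- Vertex 12: neighbors [10, 5] already have colors [1, 2] ⇒ c(12) = 3.
- Vertex 6: neighbors [2, 12] already have colors [1, 3] ⇒ c(6) = 2.
- Vertex 15: neighbors [2, 6] already have colors [1, 2] ⇒ c(15) = 3.
- Vertex 16: neighbors [10, 3] already have colors [1, 2] ⇒ c(16) = 3.
- Vertex 19: neighbors [2, 16] already have colors [1, 3] ⇒ c(19) = 2.
- Vertex 14: neighbors [19, 15] already have colors [2, 3] ⇒ c(14) = 1.
- Vertex 26: neighbors [14, 5, 12] already have colors [1, 2, 3] — all 3 colors blocked. Contradiction.
The forced assignments end in a contradiction, so G has no proper 3-coloring (χ ≥ 4).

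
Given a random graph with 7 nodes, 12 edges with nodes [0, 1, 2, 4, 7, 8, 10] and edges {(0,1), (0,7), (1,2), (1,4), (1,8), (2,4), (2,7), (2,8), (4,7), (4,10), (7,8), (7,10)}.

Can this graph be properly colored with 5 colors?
A valid 5-coloring: color 1: [1, 7]; color 2: [0, 2, 10]; color 3: [4, 8].
(χ(G) = 3 ≤ 5.)

Yes, G is 5-colorable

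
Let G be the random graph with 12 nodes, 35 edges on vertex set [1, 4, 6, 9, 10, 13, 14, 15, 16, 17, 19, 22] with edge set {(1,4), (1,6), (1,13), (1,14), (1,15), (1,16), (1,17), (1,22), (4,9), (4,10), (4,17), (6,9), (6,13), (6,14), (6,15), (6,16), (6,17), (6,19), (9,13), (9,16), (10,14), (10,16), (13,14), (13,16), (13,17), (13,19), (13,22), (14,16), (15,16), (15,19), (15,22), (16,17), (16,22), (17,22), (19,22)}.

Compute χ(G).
χ(G) = 5

Clique number ω(G) = 5 (lower bound: χ ≥ ω).
The clique on [1, 6, 13, 16, 17] has size 5, forcing χ ≥ 5, and the coloring below uses 5 colors, so χ(G) = 5.
A valid 5-coloring: color 1: [4, 16, 19]; color 2: [10, 13, 15]; color 3: [6, 22]; color 4: [1, 9]; color 5: [14, 17].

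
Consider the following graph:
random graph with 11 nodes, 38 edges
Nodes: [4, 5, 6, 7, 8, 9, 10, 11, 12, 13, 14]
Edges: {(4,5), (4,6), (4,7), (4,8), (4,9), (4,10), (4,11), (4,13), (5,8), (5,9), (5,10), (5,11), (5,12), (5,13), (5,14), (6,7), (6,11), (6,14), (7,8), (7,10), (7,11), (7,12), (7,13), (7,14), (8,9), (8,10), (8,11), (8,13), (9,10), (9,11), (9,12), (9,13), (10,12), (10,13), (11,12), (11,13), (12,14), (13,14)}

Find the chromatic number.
χ(G) = 6

Clique number ω(G) = 6 (lower bound: χ ≥ ω).
The clique on [4, 5, 8, 9, 10, 13] has size 6, forcing χ ≥ 6, and the coloring below uses 6 colors, so χ(G) = 6.
A valid 6-coloring: color 1: [5, 7]; color 2: [4, 12]; color 3: [10, 11, 14]; color 4: [6, 13]; color 5: [8]; color 6: [9].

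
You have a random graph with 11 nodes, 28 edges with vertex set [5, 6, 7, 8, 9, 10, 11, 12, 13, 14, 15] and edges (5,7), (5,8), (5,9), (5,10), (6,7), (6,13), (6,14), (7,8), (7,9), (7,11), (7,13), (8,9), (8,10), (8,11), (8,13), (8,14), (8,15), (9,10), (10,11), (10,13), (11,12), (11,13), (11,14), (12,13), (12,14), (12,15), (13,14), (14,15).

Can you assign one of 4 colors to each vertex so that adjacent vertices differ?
A valid 4-coloring: color 1: [6, 8, 12]; color 2: [9, 13, 15]; color 3: [7, 10, 14]; color 4: [5, 11].
(χ(G) = 4 ≤ 4.)

Yes, G is 4-colorable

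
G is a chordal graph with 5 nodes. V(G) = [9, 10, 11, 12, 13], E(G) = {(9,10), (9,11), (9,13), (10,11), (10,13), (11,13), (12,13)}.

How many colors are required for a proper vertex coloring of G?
Clique number ω(G) = 4 (lower bound: χ ≥ ω).
The clique on [9, 10, 11, 13] has size 4, forcing χ ≥ 4, and the coloring below uses 4 colors, so χ(G) = 4.
A valid 4-coloring: color 1: [13]; color 2: [11, 12]; color 3: [9]; color 4: [10].

χ(G) = 4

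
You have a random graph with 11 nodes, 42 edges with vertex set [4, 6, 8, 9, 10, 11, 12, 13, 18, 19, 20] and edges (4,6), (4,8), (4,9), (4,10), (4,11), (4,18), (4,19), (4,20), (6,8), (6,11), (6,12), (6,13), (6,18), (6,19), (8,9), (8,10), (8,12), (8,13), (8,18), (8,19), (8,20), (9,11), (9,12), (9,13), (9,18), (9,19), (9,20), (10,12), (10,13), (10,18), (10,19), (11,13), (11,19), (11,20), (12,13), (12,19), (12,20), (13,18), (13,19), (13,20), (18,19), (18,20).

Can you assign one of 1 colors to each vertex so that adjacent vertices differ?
No, G is not 1-colorable

The clique on vertices [4, 8, 9, 18, 19] has size 5 > 1, so it alone needs 5 colors.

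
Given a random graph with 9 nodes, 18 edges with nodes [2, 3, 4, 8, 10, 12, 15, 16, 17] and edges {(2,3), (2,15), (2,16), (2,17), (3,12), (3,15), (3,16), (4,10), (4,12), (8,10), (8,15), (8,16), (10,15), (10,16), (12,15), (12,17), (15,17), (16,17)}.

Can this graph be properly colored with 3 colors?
A valid 3-coloring: color 1: [4, 15, 16]; color 2: [2, 10, 12]; color 3: [3, 8, 17].
(χ(G) = 3 ≤ 3.)

Yes, G is 3-colorable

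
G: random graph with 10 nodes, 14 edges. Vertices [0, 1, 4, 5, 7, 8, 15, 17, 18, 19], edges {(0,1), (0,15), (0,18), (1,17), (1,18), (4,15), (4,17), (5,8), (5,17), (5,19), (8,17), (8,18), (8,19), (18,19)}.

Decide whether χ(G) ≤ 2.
No, G is not 2-colorable

The clique on vertices [0, 1, 18] has size 3 > 2, so it alone needs 3 colors.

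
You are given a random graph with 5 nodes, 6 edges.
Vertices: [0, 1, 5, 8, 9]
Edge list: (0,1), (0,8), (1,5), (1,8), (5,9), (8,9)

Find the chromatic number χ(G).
Clique number ω(G) = 3 (lower bound: χ ≥ ω).
The clique on [0, 1, 8] has size 3, forcing χ ≥ 3, and the coloring below uses 3 colors, so χ(G) = 3.
A valid 3-coloring: color 1: [5, 8]; color 2: [1, 9]; color 3: [0].

χ(G) = 3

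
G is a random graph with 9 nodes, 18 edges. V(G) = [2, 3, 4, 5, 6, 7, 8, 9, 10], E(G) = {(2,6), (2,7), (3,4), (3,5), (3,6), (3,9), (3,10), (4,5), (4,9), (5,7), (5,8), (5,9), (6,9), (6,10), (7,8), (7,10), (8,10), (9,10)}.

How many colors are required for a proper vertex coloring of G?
Clique number ω(G) = 4 (lower bound: χ ≥ ω).
The clique on [3, 6, 9, 10] has size 4, forcing χ ≥ 4, and the coloring below uses 4 colors, so χ(G) = 4.
A valid 4-coloring: color 1: [2, 5, 10]; color 2: [3, 7]; color 3: [8, 9]; color 4: [4, 6].

χ(G) = 4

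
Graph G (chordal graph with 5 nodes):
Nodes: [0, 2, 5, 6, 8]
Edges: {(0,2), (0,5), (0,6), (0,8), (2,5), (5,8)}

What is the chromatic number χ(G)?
Clique number ω(G) = 3 (lower bound: χ ≥ ω).
The clique on [0, 5, 8] has size 3, forcing χ ≥ 3, and the coloring below uses 3 colors, so χ(G) = 3.
A valid 3-coloring: color 1: [0]; color 2: [5, 6]; color 3: [2, 8].

χ(G) = 3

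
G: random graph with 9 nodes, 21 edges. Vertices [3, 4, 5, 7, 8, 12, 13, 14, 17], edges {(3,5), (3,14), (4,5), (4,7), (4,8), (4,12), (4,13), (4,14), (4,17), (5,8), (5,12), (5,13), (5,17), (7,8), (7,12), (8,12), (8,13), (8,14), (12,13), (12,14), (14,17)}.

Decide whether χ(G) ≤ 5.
Yes, G is 5-colorable

A valid 5-coloring: color 1: [3, 4]; color 2: [8, 17]; color 3: [12]; color 4: [5, 7, 14]; color 5: [13].
(χ(G) = 5 ≤ 5.)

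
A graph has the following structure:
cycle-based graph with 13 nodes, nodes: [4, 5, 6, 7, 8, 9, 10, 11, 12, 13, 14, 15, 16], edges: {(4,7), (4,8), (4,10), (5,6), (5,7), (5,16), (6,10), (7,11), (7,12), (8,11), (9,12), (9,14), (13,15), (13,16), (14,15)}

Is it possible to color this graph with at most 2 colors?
Odd cycle [6, 5, 7, 4, 10] needs 3 colors (χ ≥ 3).
Hence χ(G) ≥ 3 > 2, so no proper 2-coloring exists.

No, G is not 2-colorable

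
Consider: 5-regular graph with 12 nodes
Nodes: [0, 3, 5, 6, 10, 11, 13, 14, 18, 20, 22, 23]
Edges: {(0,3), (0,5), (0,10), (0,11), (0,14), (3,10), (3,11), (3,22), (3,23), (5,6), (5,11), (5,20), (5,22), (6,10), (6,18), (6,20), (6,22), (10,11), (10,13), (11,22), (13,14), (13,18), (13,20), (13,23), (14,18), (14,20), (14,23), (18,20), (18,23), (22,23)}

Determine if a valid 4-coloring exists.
A valid 4-coloring: color 1: [3, 5, 18]; color 2: [10, 14, 22]; color 3: [11, 20, 23]; color 4: [0, 6, 13].
(χ(G) = 4 ≤ 4.)

Yes, G is 4-colorable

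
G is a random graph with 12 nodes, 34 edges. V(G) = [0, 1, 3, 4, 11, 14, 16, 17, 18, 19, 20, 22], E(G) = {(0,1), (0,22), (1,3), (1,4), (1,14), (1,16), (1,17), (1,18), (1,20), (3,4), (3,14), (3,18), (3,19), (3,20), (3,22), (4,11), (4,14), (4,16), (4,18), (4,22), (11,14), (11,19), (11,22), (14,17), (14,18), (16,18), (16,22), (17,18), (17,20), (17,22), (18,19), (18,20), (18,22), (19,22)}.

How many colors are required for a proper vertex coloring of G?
χ(G) = 5

Clique number ω(G) = 5 (lower bound: χ ≥ ω).
The clique on [1, 3, 4, 14, 18] has size 5, forcing χ ≥ 5, and the coloring below uses 5 colors, so χ(G) = 5.
A valid 5-coloring: color 1: [0, 11, 18]; color 2: [1, 22]; color 3: [3, 16, 17]; color 4: [4, 19, 20]; color 5: [14].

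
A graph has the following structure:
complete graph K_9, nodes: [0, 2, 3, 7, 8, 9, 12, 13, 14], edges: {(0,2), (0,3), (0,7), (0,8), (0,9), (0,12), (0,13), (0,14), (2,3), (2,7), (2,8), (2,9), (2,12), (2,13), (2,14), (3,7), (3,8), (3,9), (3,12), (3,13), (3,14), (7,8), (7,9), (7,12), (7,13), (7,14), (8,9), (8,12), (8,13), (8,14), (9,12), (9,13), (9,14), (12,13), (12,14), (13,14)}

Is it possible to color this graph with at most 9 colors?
A valid 9-coloring: color 1: [14]; color 2: [8]; color 3: [9]; color 4: [12]; color 5: [3]; color 6: [0]; color 7: [13]; color 8: [2]; color 9: [7].
(χ(G) = 9 ≤ 9.)

Yes, G is 9-colorable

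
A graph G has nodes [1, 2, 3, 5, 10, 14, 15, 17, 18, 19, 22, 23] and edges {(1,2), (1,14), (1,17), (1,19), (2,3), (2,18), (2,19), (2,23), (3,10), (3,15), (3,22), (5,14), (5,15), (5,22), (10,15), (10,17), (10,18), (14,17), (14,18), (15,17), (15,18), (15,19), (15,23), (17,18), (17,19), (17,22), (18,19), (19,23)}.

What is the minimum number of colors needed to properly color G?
Clique number ω(G) = 4 (lower bound: χ ≥ ω).
The clique on [10, 15, 17, 18] has size 4, forcing χ ≥ 4, and the coloring below uses 4 colors, so χ(G) = 4.
A valid 4-coloring: color 1: [2, 5, 17]; color 2: [14, 15, 22]; color 3: [1, 3, 18, 23]; color 4: [10, 19].

χ(G) = 4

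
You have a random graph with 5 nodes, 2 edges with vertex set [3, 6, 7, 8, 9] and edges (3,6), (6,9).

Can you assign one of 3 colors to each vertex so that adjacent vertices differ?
Yes, G is 3-colorable

A valid 3-coloring: color 1: [6, 7, 8]; color 2: [3, 9].
(χ(G) = 2 ≤ 3.)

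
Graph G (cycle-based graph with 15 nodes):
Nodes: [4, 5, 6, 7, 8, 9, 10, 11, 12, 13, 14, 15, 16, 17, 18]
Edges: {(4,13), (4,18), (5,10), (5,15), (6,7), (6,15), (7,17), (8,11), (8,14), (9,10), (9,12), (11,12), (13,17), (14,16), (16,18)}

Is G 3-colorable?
A valid 3-coloring: color 1: [7, 8, 10, 12, 13, 15, 18]; color 2: [4, 5, 6, 9, 11, 16, 17]; color 3: [14].
(χ(G) = 3 ≤ 3.)

Yes, G is 3-colorable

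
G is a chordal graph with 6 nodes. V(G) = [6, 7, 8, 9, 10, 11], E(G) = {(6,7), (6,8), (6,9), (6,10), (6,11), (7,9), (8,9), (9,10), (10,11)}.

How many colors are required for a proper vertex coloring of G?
χ(G) = 3

Clique number ω(G) = 3 (lower bound: χ ≥ ω).
The clique on [6, 8, 9] has size 3, forcing χ ≥ 3, and the coloring below uses 3 colors, so χ(G) = 3.
A valid 3-coloring: color 1: [6]; color 2: [9, 11]; color 3: [7, 8, 10].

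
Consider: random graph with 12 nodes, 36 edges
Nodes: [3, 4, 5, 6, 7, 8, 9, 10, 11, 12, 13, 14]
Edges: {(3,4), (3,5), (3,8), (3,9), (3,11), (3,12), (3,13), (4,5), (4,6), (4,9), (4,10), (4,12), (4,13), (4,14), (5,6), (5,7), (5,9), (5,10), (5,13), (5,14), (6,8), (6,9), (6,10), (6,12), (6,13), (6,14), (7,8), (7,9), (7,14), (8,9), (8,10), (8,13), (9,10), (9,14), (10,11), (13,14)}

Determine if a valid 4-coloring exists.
No, G is not 4-colorable

The clique on vertices [4, 5, 6, 9, 10] has size 5 > 4, so it alone needs 5 colors.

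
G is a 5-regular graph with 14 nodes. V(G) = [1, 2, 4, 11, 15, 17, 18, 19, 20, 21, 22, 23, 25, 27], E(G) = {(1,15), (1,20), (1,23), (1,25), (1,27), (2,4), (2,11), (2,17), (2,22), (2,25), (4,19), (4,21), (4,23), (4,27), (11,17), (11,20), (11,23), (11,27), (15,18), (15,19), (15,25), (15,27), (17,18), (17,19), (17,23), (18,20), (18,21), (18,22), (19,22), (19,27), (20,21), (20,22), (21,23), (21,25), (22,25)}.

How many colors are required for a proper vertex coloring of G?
Clique number ω(G) = 3 (lower bound: χ ≥ ω).
Suppose a proper 3-coloring c exists. The clique [1, 15, 25] takes 3 distinct colors; by symmetry let c(1) = 1, c(15) = 2, c(25) = 3.
- Vertex 27: neighbors [1, 15] already have colors [1, 2] ⇒ c(27) = 3.
- Vertex 19: neighbors [15, 27] already have colors [2, 3] ⇒ c(19) = 1.
- Vertex 4: neighbors [19, 27] already have colors [1, 3] ⇒ c(4) = 2.
- Vertex 2: neighbors [4, 25] already have colors [2, 3] ⇒ c(2) = 1.
- Vertex 11: neighbors [2, 27] already have colors [1, 3] ⇒ c(11) = 2.
- Vertex 20: neighbors [1, 11] already have colors [1, 2] ⇒ c(20) = 3.
- Vertex 18: neighbors [15, 20] already have colors [2, 3] ⇒ c(18) = 1.
- Vertex 21: neighbors [18, 4, 20] already have colors [1, 2, 3] — all 3 colors blocked. Contradiction.
The forced assignments end in a contradiction, so G has no proper 3-coloring (χ ≥ 4).
The coloring below uses 4 colors, so χ(G) = 4.
A valid 4-coloring: color 1: [1, 11, 18, 19]; color 2: [20, 23, 25, 27]; color 3: [4, 15, 17, 22]; color 4: [2, 21].

χ(G) = 4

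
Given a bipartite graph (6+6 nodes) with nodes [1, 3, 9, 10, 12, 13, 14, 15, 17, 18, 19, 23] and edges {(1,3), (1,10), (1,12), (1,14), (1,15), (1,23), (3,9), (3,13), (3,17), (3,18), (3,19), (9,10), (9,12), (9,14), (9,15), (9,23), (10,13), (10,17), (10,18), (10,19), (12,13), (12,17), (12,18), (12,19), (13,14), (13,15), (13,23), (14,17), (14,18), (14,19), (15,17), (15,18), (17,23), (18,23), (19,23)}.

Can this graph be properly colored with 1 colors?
Edge (1,3) forces its endpoints to differ, so 1 color is not enough.

No, G is not 1-colorable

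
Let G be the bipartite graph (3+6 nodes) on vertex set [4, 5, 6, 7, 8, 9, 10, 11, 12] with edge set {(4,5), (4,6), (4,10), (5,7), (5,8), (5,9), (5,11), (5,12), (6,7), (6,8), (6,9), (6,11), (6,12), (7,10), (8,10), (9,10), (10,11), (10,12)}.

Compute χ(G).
Clique number ω(G) = 2 (lower bound: χ ≥ ω).
The graph is bipartite (no odd cycle), so 2 colors suffice: χ(G) = 2.
A valid 2-coloring: color 1: [5, 6, 10]; color 2: [4, 7, 8, 9, 11, 12].

χ(G) = 2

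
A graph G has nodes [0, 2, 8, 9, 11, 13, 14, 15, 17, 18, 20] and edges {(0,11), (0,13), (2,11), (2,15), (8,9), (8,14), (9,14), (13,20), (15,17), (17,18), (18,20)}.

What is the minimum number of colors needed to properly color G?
Clique number ω(G) = 3 (lower bound: χ ≥ ω).
The clique on [8, 9, 14] has size 3, forcing χ ≥ 3, and the coloring below uses 3 colors, so χ(G) = 3.
A valid 3-coloring: color 1: [11, 13, 14, 15, 18]; color 2: [0, 2, 9, 17, 20]; color 3: [8].

χ(G) = 3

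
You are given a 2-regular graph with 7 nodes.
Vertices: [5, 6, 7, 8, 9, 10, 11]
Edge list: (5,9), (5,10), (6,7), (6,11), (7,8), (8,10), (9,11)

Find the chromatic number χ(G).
χ(G) = 3

Clique number ω(G) = 2 (lower bound: χ ≥ ω).
Odd cycle [6, 7, 8, 10, 5, 9, 11] needs 3 colors (χ ≥ 3).
The coloring below uses 3 colors, so χ(G) = 3.
A valid 3-coloring: color 1: [6, 8, 9]; color 2: [5, 7, 11]; color 3: [10].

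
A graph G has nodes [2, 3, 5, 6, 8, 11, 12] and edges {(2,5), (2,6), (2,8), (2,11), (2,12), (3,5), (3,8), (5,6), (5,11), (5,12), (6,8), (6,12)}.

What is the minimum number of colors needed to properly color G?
χ(G) = 4

Clique number ω(G) = 4 (lower bound: χ ≥ ω).
The clique on [2, 5, 6, 12] has size 4, forcing χ ≥ 4, and the coloring below uses 4 colors, so χ(G) = 4.
A valid 4-coloring: color 1: [2, 3]; color 2: [5, 8]; color 3: [6, 11]; color 4: [12].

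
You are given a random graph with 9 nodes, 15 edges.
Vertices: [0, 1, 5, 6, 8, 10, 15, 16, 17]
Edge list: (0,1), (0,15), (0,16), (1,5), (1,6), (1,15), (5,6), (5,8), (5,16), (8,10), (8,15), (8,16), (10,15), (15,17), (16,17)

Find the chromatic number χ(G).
Clique number ω(G) = 3 (lower bound: χ ≥ ω).
The clique on [5, 8, 16] has size 3, forcing χ ≥ 3, and the coloring below uses 3 colors, so χ(G) = 3.
A valid 3-coloring: color 1: [5, 15]; color 2: [1, 10, 16]; color 3: [0, 6, 8, 17].

χ(G) = 3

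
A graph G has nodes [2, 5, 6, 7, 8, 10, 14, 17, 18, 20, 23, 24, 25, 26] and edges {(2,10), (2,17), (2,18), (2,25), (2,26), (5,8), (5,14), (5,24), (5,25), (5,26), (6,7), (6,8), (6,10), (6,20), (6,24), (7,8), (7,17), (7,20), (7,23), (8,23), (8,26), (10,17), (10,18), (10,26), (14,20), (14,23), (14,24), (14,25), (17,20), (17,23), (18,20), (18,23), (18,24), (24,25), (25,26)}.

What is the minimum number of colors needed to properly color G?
Clique number ω(G) = 4 (lower bound: χ ≥ ω).
The clique on [5, 14, 24, 25] has size 4, forcing χ ≥ 4, and the coloring below uses 4 colors, so χ(G) = 4.
A valid 4-coloring: color 1: [8, 10, 20, 25]; color 2: [2, 5, 6, 23]; color 3: [7, 24, 26]; color 4: [14, 17, 18].

χ(G) = 4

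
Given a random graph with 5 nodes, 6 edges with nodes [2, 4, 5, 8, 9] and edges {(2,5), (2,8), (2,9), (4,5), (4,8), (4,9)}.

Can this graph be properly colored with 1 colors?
Edge (2,8) forces its endpoints to differ, so 1 color is not enough.

No, G is not 1-colorable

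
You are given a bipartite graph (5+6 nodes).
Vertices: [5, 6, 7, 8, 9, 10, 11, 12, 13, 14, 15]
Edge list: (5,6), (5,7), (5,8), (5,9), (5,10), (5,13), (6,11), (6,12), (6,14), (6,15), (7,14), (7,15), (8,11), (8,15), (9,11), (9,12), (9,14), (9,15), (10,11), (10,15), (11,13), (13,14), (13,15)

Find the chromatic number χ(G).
Clique number ω(G) = 2 (lower bound: χ ≥ ω).
The graph is bipartite (no odd cycle), so 2 colors suffice: χ(G) = 2.
A valid 2-coloring: color 1: [5, 11, 12, 14, 15]; color 2: [6, 7, 8, 9, 10, 13].

χ(G) = 2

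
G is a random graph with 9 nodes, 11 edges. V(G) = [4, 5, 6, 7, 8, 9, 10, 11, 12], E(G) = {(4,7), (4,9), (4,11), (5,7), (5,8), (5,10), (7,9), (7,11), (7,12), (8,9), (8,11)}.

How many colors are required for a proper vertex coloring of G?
χ(G) = 3

Clique number ω(G) = 3 (lower bound: χ ≥ ω).
The clique on [4, 7, 9] has size 3, forcing χ ≥ 3, and the coloring below uses 3 colors, so χ(G) = 3.
A valid 3-coloring: color 1: [6, 7, 8, 10]; color 2: [5, 9, 11, 12]; color 3: [4].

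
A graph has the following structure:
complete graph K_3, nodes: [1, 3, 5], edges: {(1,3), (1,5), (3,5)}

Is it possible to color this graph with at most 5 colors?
A valid 5-coloring: color 1: [3]; color 2: [5]; color 3: [1].
(χ(G) = 3 ≤ 5.)

Yes, G is 5-colorable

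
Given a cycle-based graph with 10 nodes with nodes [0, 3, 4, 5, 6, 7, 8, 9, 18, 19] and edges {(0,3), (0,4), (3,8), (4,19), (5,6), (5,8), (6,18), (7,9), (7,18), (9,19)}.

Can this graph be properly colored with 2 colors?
A valid 2-coloring: color 1: [3, 4, 5, 9, 18]; color 2: [0, 6, 7, 8, 19].
(χ(G) = 2 ≤ 2.)

Yes, G is 2-colorable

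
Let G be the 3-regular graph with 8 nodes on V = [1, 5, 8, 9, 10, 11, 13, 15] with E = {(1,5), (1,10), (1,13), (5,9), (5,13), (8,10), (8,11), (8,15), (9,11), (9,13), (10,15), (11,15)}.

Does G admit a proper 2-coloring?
No, G is not 2-colorable

The clique on vertices [1, 5, 13] has size 3 > 2, so it alone needs 3 colors.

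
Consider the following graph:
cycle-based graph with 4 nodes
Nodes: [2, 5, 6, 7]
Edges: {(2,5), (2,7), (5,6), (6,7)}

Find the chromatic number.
χ(G) = 2

Clique number ω(G) = 2 (lower bound: χ ≥ ω).
The graph is bipartite (no odd cycle), so 2 colors suffice: χ(G) = 2.
A valid 2-coloring: color 1: [2, 6]; color 2: [5, 7].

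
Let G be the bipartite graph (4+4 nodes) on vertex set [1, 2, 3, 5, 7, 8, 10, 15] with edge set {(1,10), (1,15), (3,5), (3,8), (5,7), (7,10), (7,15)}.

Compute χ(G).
Clique number ω(G) = 2 (lower bound: χ ≥ ω).
The graph is bipartite (no odd cycle), so 2 colors suffice: χ(G) = 2.
A valid 2-coloring: color 1: [1, 2, 3, 7]; color 2: [5, 8, 10, 15].

χ(G) = 2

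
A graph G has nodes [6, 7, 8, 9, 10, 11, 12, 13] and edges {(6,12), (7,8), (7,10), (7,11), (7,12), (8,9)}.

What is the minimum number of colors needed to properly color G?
χ(G) = 2

Clique number ω(G) = 2 (lower bound: χ ≥ ω).
The graph is bipartite (no odd cycle), so 2 colors suffice: χ(G) = 2.
A valid 2-coloring: color 1: [6, 7, 9, 13]; color 2: [8, 10, 11, 12].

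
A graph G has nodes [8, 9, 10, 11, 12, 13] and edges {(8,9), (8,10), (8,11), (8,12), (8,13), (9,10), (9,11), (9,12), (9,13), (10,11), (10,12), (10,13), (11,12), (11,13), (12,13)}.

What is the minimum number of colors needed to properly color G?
Clique number ω(G) = 6 (lower bound: χ ≥ ω).
The clique on [8, 9, 10, 11, 12, 13] has size 6, forcing χ ≥ 6, and the coloring below uses 6 colors, so χ(G) = 6.
A valid 6-coloring: color 1: [11]; color 2: [12]; color 3: [13]; color 4: [10]; color 5: [9]; color 6: [8].

χ(G) = 6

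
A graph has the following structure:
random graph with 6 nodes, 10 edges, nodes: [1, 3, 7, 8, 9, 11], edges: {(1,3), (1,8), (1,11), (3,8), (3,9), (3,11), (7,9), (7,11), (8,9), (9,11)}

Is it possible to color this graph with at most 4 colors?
A valid 4-coloring: color 1: [1, 9]; color 2: [3, 7]; color 3: [8, 11].
(χ(G) = 3 ≤ 4.)

Yes, G is 4-colorable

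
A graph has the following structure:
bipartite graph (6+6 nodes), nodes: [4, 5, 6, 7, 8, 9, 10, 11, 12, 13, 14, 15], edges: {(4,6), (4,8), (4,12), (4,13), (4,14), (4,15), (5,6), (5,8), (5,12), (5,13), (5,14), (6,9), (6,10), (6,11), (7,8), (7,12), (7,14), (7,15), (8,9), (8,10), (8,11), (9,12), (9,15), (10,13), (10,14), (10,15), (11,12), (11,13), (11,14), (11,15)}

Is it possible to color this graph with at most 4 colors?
Yes, G is 4-colorable

A valid 4-coloring: color 1: [6, 8, 12, 13, 14, 15]; color 2: [4, 5, 7, 9, 10, 11].
(χ(G) = 2 ≤ 4.)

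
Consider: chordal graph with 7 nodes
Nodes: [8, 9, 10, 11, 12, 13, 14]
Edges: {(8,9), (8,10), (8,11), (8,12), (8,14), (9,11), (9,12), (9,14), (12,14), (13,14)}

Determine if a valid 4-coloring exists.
A valid 4-coloring: color 1: [8, 13]; color 2: [9, 10]; color 3: [11, 14]; color 4: [12].
(χ(G) = 4 ≤ 4.)

Yes, G is 4-colorable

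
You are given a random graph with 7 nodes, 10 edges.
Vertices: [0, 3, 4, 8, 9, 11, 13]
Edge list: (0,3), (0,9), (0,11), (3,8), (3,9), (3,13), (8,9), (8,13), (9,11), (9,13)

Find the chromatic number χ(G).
Clique number ω(G) = 4 (lower bound: χ ≥ ω).
The clique on [3, 8, 9, 13] has size 4, forcing χ ≥ 4, and the coloring below uses 4 colors, so χ(G) = 4.
A valid 4-coloring: color 1: [4, 9]; color 2: [3, 11]; color 3: [0, 13]; color 4: [8].

χ(G) = 4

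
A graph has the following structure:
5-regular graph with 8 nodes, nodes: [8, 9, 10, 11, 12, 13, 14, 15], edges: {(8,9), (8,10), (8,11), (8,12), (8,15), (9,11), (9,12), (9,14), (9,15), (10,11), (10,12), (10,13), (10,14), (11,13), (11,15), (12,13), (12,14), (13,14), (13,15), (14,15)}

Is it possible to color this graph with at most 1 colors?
No, G is not 1-colorable

The clique on vertices [8, 9, 11, 15] has size 4 > 1, so it alone needs 4 colors.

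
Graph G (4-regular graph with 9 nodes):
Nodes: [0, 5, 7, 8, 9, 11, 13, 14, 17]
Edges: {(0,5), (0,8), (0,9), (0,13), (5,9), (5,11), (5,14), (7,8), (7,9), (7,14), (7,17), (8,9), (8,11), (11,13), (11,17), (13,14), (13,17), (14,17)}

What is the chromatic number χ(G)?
χ(G) = 4

Clique number ω(G) = 3 (lower bound: χ ≥ ω).
Suppose a proper 3-coloring c exists. The clique [0, 5, 9] takes 3 distinct colors; by symmetry let c(0) = 1, c(5) = 2, c(9) = 3.
- Vertex 8: neighbors [0, 9] already have colors [1, 3] ⇒ c(8) = 2.
- Vertex 7: neighbors [8, 9] already have colors [2, 3] ⇒ c(7) = 1.
- Vertex 14: neighbors [7, 5] already have colors [1, 2] ⇒ c(14) = 3.
- Vertex 13: neighbors [0, 14] already have colors [1, 3] ⇒ c(13) = 2.
- Vertex 17: neighbors [7, 13, 14] already have colors [1, 2, 3] — all 3 colors blocked. Contradiction.
The forced assignments end in a contradiction, so G has no proper 3-coloring (χ ≥ 4).
The coloring below uses 4 colors, so χ(G) = 4.
A valid 4-coloring: color 1: [9, 11, 14]; color 2: [0, 7]; color 3: [5, 8, 13]; color 4: [17].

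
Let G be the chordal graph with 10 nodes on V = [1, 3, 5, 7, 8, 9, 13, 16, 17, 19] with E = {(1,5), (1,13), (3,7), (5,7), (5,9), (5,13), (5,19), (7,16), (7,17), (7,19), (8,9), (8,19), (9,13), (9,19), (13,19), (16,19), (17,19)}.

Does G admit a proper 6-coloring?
A valid 6-coloring: color 1: [1, 3, 19]; color 2: [5, 8, 16, 17]; color 3: [7, 9]; color 4: [13].
(χ(G) = 4 ≤ 6.)

Yes, G is 6-colorable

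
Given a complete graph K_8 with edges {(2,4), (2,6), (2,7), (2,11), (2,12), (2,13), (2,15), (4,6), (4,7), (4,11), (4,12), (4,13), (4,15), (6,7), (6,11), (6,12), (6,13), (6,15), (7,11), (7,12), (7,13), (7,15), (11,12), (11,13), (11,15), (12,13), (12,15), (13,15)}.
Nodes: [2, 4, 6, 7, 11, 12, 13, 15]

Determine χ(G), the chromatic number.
χ(G) = 8

Clique number ω(G) = 8 (lower bound: χ ≥ ω).
The clique on [2, 4, 6, 7, 11, 12, 13, 15] has size 8, forcing χ ≥ 8, and the coloring below uses 8 colors, so χ(G) = 8.
A valid 8-coloring: color 1: [15]; color 2: [6]; color 3: [12]; color 4: [11]; color 5: [2]; color 6: [4]; color 7: [13]; color 8: [7].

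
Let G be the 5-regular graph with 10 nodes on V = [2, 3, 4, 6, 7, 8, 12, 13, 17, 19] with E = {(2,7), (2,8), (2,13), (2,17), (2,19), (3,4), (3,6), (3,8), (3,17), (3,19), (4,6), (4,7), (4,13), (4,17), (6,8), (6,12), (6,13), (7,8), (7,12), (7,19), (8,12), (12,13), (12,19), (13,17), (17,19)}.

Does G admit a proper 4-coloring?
A valid 4-coloring: color 1: [6, 7, 17]; color 2: [2, 3, 12]; color 3: [8, 13, 19]; color 4: [4].
(χ(G) = 4 ≤ 4.)

Yes, G is 4-colorable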